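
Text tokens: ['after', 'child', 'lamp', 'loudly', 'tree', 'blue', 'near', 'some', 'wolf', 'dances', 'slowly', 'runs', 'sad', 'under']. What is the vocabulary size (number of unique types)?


Listing all tokens and tracking unique types:
  Token 1: 'after' -> NEW (unique so far: 1)
  Token 2: 'child' -> NEW (unique so far: 2)
  Token 3: 'lamp' -> NEW (unique so far: 3)
  Token 4: 'loudly' -> NEW (unique so far: 4)
  Token 5: 'tree' -> NEW (unique so far: 5)
  Token 6: 'blue' -> NEW (unique so far: 6)
  Token 7: 'near' -> NEW (unique so far: 7)
  Token 8: 'some' -> NEW (unique so far: 8)
  Token 9: 'wolf' -> NEW (unique so far: 9)
  Token 10: 'dances' -> NEW (unique so far: 10)
  Token 11: 'slowly' -> NEW (unique so far: 11)
  Token 12: 'runs' -> NEW (unique so far: 12)
  Token 13: 'sad' -> NEW (unique so far: 13)
  Token 14: 'under' -> NEW (unique so far: 14)
Unique types: ('after', 'blue', 'child', 'dances', 'lamp', 'loudly', 'near', 'runs', 'sad', 'slowly', 'some', 'tree', 'under', 'wolf')
Vocabulary size: 14

14


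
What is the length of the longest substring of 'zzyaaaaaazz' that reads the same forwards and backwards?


Scanning 'zzyaaaaaazz' for palindromic substrings.
Substring at positions 3-8: 'aaaaaa'.
Check: reverse('aaaaaa') = 'aaaaaa' -> palindrome confirmed.
Neighbouring characters ('y' / 'z') break symmetry, so it cannot extend further.
No longer palindromic substring exists; longest length = 6

6


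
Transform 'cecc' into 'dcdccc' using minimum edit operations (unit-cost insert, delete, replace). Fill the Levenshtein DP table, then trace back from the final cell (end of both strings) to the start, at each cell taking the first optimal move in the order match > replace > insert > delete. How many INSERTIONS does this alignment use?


Edit distance = 3. Backtracking from cell (4, 6) with preference match > replace > insert > delete,
then listing the resulting alignment 'cecc' -> 'dcdccc' left to right:
  Step 1: insert 'd' [insertion #1]
  Step 2: keep 'c'
  Step 3: insert 'd' [insertion #2]
  Step 4: replace e->c
  Step 5: keep 'c'
  Step 6: keep 'c'
Total insertions: 2

2


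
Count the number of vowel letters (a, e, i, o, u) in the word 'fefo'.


Scanning each character of 'fefo':
  Position 1: 'f' -> consonant (running count: 0)
  Position 2: 'e' -> vowel (running count: 1)
  Position 3: 'f' -> consonant (running count: 1)
  Position 4: 'o' -> vowel (running count: 2)
Total vowels: 2

2


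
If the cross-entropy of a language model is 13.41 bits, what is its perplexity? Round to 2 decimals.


Perplexity formula: PP = 2^H
H = 13.41
PP = 2^13.41
Decompose: 2^13.41 = 2^13 * 2^0.41
2^13 = 8192, 2^0.41 ~ 1.3286858
PP ~ 8192 * 1.3286858 = 10884.5940736
Rounded to 2 decimals: 10884.59

10884.59


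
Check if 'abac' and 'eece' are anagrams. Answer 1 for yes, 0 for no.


Sort characters of 'abac': 'aabc'
Sort characters of 'eece': 'ceee'
Sorted forms differ -> they are NOT anagrams
Result: 0

0


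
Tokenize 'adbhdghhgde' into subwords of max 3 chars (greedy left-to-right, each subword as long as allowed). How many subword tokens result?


'adbhdghhgde' has 11 characters.
Chunking with max size 3:
  Chunk 1: 'adb' (positions 0-2)
  Chunk 2: 'hdg' (positions 3-5)
  Chunk 3: 'hhg' (positions 6-8)
  Chunk 4: 'de' (positions 9-10)
Total chunks: ceil(11 / 3) = 4

4


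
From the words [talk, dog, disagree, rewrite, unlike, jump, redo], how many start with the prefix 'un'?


Checking each word for prefix 'un':
  'talk' -> no (count: 0)
  'dog' -> no (count: 0)
  'disagree' -> no (count: 0)
  'rewrite' -> no (count: 0)
  'unlike' -> YES, starts with 'un' (count: 1)
  'jump' -> no (count: 1)
  'redo' -> no (count: 1)
Total with prefix 'un': 1

1


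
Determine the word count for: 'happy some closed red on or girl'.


Counting words by splitting on spaces:
  Word 1: 'happy'
  Word 2: 'some'
  Word 3: 'closed'
  Word 4: 'red'
  Word 5: 'on'
  Word 6: 'or'
  Word 7: 'girl'
Total words: 7

7


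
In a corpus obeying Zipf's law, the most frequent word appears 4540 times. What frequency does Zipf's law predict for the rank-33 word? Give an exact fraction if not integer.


Zipf's law: freq(rank) = f1 / rank
f1 = 4540, rank = 33
freq = 4540 / 33
GCD(4540, 33) = 1
Simplified: 4540/33

4540/33


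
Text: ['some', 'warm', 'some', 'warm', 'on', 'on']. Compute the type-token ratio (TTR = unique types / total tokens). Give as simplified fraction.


Tokens: 6
Unique types: ('on', 'some', 'warm') = 3
TTR = 3/6
Simplify: divide both by 3 -> 1/2
TTR = 1/2

1/2


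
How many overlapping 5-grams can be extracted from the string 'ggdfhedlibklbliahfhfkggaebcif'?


String 'ggdfhedlibklbliahfhfkggaebcif' has length L = 29.
Number of overlapping n-grams = L - n + 1
Substituting: 29 - 5 + 1 = 25

25


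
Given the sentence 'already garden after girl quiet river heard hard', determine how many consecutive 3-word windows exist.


Word trigrams from [8] words:
  Trigram 1: (already garden after)
  Trigram 2: (garden after girl)
  Trigram 3: (after girl quiet)
  Trigram 4: (girl quiet river)
  Trigram 5: (quiet river heard)
  Trigram 6: (river heard hard)
Total word trigrams: 8 - 2 = 6

6


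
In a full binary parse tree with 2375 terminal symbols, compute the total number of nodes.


Leaf nodes (terminals): 2375
Internal nodes = n - 1 = 2375 - 1 = 2374
Total = leaves + internal = 2375 + 2374 = 4749

4749


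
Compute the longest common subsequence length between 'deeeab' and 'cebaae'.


DP table for LCS of 'deeeab' and 'cebaae':
       c  e  b  a  a  e
    0  0  0  0  0  0  0
  d 0  0  0  0  0  0  0
  e 0  0  1  1  1  1  1
  e 0  0  1  1  1  1  2
  e 0  0  1  1  1  1  2
  a 0  0  1  1  2  2  2
  b 0  0  1  2  2  2  2
LCS: 'ee'
LCS length = 2

2


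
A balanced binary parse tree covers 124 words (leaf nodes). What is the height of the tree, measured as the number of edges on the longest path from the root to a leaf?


In a balanced binary tree with n leaves the deepest leaf is ceil(log2(n)) edges below the root.
log2(124) = 6.9542
ceil(6.9542) = 7
height (edges) = 7

7


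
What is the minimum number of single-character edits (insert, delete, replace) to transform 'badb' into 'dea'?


Building DP table for s1='badb' (len 4) and s2='dea' (len 3):
       d  e  a
    0  1  2  3
  b 1  1  2  3
  a 2  2  2  2
  d 3  2  3  3
  b 4  3  3  4
Edit distance = dp[4][3] = 4

4


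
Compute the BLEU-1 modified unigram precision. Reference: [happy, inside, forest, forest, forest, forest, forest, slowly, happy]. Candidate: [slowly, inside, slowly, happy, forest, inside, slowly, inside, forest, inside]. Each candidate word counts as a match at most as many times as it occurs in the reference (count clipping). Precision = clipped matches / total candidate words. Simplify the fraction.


Reference word counts: {'forest': 5, 'happy': 2, 'inside': 1, 'slowly': 1}
Checking each candidate word (with clipping):
  'slowly' -> in reference (ref count 1, used 1/1) -> match (matches: 1)
  'inside' -> in reference (ref count 1, used 1/1) -> match (matches: 2)
  'slowly' -> ref count 1 already used up (1/1) -> clipped, no match (matches: 2)
  'happy' -> in reference (ref count 2, used 1/2) -> match (matches: 3)
  'forest' -> in reference (ref count 5, used 1/5) -> match (matches: 4)
  'inside' -> ref count 1 already used up (1/1) -> clipped, no match (matches: 4)
  'slowly' -> ref count 1 already used up (1/1) -> clipped, no match (matches: 4)
  'inside' -> ref count 1 already used up (1/1) -> clipped, no match (matches: 4)
  'forest' -> in reference (ref count 5, used 2/5) -> match (matches: 5)
  'inside' -> ref count 1 already used up (1/1) -> clipped, no match (matches: 5)
Clipped matches: 5, Candidate length: 10
Precision = 5/10 = 1/2

1/2


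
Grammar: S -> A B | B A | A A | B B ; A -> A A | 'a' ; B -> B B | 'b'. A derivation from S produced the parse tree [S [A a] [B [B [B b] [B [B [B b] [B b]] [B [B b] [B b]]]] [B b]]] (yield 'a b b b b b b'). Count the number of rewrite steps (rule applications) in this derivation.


Every bracketed nonterminal node [X ...] in the tree is produced by exactly one rule application.
Reading the tree off as a leftmost derivation:
  Step 1: S  =>  A B   (applied S -> A B)
  Step 2: A B  =>  a B   (applied A -> a)
  Step 3: a B  =>  a B B   (applied B -> B B)
  Step 4: a B B  =>  a B B B   (applied B -> B B)
  Step 5: a B B B  =>  a b B B   (applied B -> b)
  Step 6: a b B B  =>  a b B B B   (applied B -> B B)
  Step 7: a b B B B  =>  a b B B B B   (applied B -> B B)
  Step 8: a b B B B B  =>  a b b B B B   (applied B -> b)
  Step 9: a b b B B B  =>  a b b b B B   (applied B -> b)
  Step 10: a b b b B B  =>  a b b b B B B   (applied B -> B B)
  Step 11: a b b b B B B  =>  a b b b b B B   (applied B -> b)
  Step 12: a b b b b B B  =>  a b b b b b B   (applied B -> b)
  Step 13: a b b b b b B  =>  a b b b b b b   (applied B -> b)
Final yield: a b b b b b b
Total rewrite steps: 13

13


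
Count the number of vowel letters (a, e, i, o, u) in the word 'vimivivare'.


Scanning each character of 'vimivivare':
  Position 1: 'v' -> consonant (running count: 0)
  Position 2: 'i' -> vowel (running count: 1)
  Position 3: 'm' -> consonant (running count: 1)
  Position 4: 'i' -> vowel (running count: 2)
  Position 5: 'v' -> consonant (running count: 2)
  Position 6: 'i' -> vowel (running count: 3)
  Position 7: 'v' -> consonant (running count: 3)
  Position 8: 'a' -> vowel (running count: 4)
  Position 9: 'r' -> consonant (running count: 4)
  Position 10: 'e' -> vowel (running count: 5)
Total vowels: 5

5


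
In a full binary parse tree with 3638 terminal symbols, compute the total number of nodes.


Leaf nodes (terminals): 3638
Internal nodes = n - 1 = 3638 - 1 = 3637
Total = leaves + internal = 3638 + 3637 = 7275

7275


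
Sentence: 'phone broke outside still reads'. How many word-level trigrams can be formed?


Word trigrams from [5] words:
  Trigram 1: (phone broke outside)
  Trigram 2: (broke outside still)
  Trigram 3: (outside still reads)
Total word trigrams: 5 - 2 = 3

3


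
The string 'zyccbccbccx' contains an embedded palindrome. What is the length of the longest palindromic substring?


Scanning 'zyccbccbccx' for palindromic substrings.
Substring at positions 2-9: 'ccbccbcc'.
Check: reverse('ccbccbcc') = 'ccbccbcc' -> palindrome confirmed.
Neighbouring characters ('y' / 'x') break symmetry, so it cannot extend further.
No longer palindromic substring exists; longest length = 8

8


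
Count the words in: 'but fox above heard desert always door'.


Counting words by splitting on spaces:
  Word 1: 'but'
  Word 2: 'fox'
  Word 3: 'above'
  Word 4: 'heard'
  Word 5: 'desert'
  Word 6: 'always'
  Word 7: 'door'
Total words: 7

7


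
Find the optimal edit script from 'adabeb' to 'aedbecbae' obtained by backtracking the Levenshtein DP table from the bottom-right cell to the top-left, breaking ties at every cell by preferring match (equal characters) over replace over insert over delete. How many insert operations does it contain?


Edit distance = 5. Backtracking from cell (6, 9) with preference match > replace > insert > delete,
then listing the resulting alignment 'adabeb' -> 'aedbecbae' left to right:
  Step 1: keep 'a'
  Step 2: replace d->e
  Step 3: replace a->d
  Step 4: keep 'b'
  Step 5: keep 'e'
  Step 6: insert 'c' [insertion #1]
  Step 7: keep 'b'
  Step 8: insert 'a' [insertion #2]
  Step 9: insert 'e' [insertion #3]
Total insertions: 3

3


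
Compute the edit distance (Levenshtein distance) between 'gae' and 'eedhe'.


Building DP table for s1='gae' (len 3) and s2='eedhe' (len 5):
       e  e  d  h  e
    0  1  2  3  4  5
  g 1  1  2  3  4  5
  a 2  2  2  3  4  5
  e 3  2  2  3  4  4
Edit distance = dp[3][5] = 4

4


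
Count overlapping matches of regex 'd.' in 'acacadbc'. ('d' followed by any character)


Pattern: d. means 'd' followed by any character.
Scanning 'acacadbc' position-by-position:
  Pos 0: window 'ac' -> no
  Pos 1: window 'ca' -> no
  Pos 2: window 'ac' -> no
  Pos 3: window 'ca' -> no
  Pos 4: window 'ad' -> no
  Pos 5: window 'db' -> MATCH
  Pos 6: window 'bc' -> no
  Pos 7: window 'c' -> no
Total matches: 1

1


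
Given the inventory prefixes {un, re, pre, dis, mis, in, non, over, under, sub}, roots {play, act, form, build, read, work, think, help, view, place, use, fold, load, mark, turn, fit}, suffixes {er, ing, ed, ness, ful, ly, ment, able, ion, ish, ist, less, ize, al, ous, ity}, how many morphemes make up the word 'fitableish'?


Segmenting 'fitableish' against the inventory:
  'fit' -> root (morpheme 1)
  'able' -> suffix (morpheme 2)
  'ish' -> suffix (morpheme 3)
Total morphemes: 3

3


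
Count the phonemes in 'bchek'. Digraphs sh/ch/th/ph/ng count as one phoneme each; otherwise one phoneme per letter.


Parsing 'bchek' greedily, digraphs first:
  'b' -> consonant phoneme (phonemes so far: 1)
  'ch' -> digraph (1 consonant phoneme) (phonemes so far: 2)
  'e' -> vowel phoneme (phonemes so far: 3)
  'k' -> consonant phoneme (phonemes so far: 4)
Total phonemes: 4

4


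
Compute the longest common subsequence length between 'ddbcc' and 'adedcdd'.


DP table for LCS of 'ddbcc' and 'adedcdd':
       a  d  e  d  c  d  d
    0  0  0  0  0  0  0  0
  d 0  0  1  1  1  1  1  1
  d 0  0  1  1  2  2  2  2
  b 0  0  1  1  2  2  2  2
  c 0  0  1  1  2  3  3  3
  c 0  0  1  1  2  3  3  3
LCS: 'ddc'
LCS length = 3

3


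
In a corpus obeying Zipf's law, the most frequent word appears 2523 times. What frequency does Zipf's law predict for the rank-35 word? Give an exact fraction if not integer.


Zipf's law: freq(rank) = f1 / rank
f1 = 2523, rank = 35
freq = 2523 / 35
GCD(2523, 35) = 1
Simplified: 2523/35

2523/35


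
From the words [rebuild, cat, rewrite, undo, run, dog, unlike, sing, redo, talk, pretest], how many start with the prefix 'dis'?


Checking each word for prefix 'dis':
  'rebuild' -> no (count: 0)
  'cat' -> no (count: 0)
  'rewrite' -> no (count: 0)
  'undo' -> no (count: 0)
  'run' -> no (count: 0)
  'dog' -> no (count: 0)
  'unlike' -> no (count: 0)
  'sing' -> no (count: 0)
  'redo' -> no (count: 0)
  'talk' -> no (count: 0)
  'pretest' -> no (count: 0)
Total with prefix 'dis': 0

0


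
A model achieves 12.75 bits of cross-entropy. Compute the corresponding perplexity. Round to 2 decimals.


Perplexity formula: PP = 2^H
H = 12.75
PP = 2^12.75
Decompose: 2^12.75 = 2^12 * 2^0.75
2^12 = 4096, 2^0.75 ~ 1.6817928
PP ~ 4096 * 1.6817928 = 6888.6233088
Rounded to 2 decimals: 6888.62

6888.62


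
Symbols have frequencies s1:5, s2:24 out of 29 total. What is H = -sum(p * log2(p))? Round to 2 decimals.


Computing entropy H = -sum(p_i * log2(p_i)):
  s1: p = 5/29 = 0.1724, -p*log2(p) = 0.4373
  s2: p = 24/29 = 0.8276, -p*log2(p) = 0.2259
H = sum of terms = 0.6632
Rounded to 2 decimals: 0.66

0.66


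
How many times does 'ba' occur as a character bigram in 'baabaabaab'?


Scanning 'baabaabaab' for bigram 'ba':
  Position 0: 'ba' -> MATCH
  Position 1: 'aa' -> no
  Position 2: 'ab' -> no
  Position 3: 'ba' -> MATCH
  Position 4: 'aa' -> no
  Position 5: 'ab' -> no
  Position 6: 'ba' -> MATCH
  Position 7: 'aa' -> no
  Position 8: 'ab' -> no
Total matches: 3

3


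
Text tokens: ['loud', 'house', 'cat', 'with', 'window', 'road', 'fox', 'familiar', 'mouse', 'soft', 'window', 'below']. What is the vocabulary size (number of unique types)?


Listing all tokens and tracking unique types:
  Token 1: 'loud' -> NEW (unique so far: 1)
  Token 2: 'house' -> NEW (unique so far: 2)
  Token 3: 'cat' -> NEW (unique so far: 3)
  Token 4: 'with' -> NEW (unique so far: 4)
  Token 5: 'window' -> NEW (unique so far: 5)
  Token 6: 'road' -> NEW (unique so far: 6)
  Token 7: 'fox' -> NEW (unique so far: 7)
  Token 8: 'familiar' -> NEW (unique so far: 8)
  Token 9: 'mouse' -> NEW (unique so far: 9)
  Token 10: 'soft' -> NEW (unique so far: 10)
  Token 11: 'window' -> duplicate (unique so far: 10)
  Token 12: 'below' -> NEW (unique so far: 11)
Unique types: ('below', 'cat', 'familiar', 'fox', 'house', 'loud', 'mouse', 'road', 'soft', 'window', 'with')
Vocabulary size: 11

11


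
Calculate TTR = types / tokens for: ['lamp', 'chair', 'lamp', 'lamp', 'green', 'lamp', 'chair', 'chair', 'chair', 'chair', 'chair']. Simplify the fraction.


Tokens: 11
Unique types: ('chair', 'green', 'lamp') = 3
TTR = 3/11
Already in lowest terms.

3/11


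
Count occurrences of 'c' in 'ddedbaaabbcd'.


Scanning 'ddedbaaabbcd' for 'c':
  Position 10: 'c' -> MATCH (count: 1)
Total occurrences of 'c': 1

1


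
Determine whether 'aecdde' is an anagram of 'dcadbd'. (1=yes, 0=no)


Sort characters of 'aecdde': 'acddee'
Sort characters of 'dcadbd': 'abcddd'
Sorted forms differ -> they are NOT anagrams
Result: 0

0


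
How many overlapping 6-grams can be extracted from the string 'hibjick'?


String 'hibjick' has length L = 7.
Number of overlapping n-grams = L - n + 1
Substituting: 7 - 6 + 1 = 2

2


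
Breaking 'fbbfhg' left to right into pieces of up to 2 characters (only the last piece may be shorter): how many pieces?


'fbbfhg' has 6 characters.
Chunking with max size 2:
  Chunk 1: 'fb' (positions 0-1)
  Chunk 2: 'bf' (positions 2-3)
  Chunk 3: 'hg' (positions 4-5)
Total chunks: ceil(6 / 2) = 3

3


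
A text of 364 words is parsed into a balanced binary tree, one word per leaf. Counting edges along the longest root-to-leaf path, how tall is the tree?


In a balanced binary tree with n leaves the deepest leaf is ceil(log2(n)) edges below the root.
log2(364) = 8.5078
ceil(8.5078) = 9
height (edges) = 9

9


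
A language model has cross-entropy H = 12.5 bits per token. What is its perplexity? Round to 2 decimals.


Perplexity formula: PP = 2^H
H = 12.5
PP = 2^12.5
Decompose: 2^12.5 = 2^12 * 2^0.5 = 2^12 * sqrt(2)
2^12 = 4096, sqrt(2) ~ 1.4142136
PP ~ 4096 * 1.4142136 = 5792.6189056
Rounded to 2 decimals: 5792.62

5792.62


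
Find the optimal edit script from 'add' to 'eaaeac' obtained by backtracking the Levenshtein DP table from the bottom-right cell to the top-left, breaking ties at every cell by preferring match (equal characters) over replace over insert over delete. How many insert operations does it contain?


Edit distance = 5. Backtracking from cell (3, 6) with preference match > replace > insert > delete,
then listing the resulting alignment 'add' -> 'eaaeac' left to right:
  Step 1: insert 'e' [insertion #1]
  Step 2: insert 'a' [insertion #2]
  Step 3: keep 'a'
  Step 4: insert 'e' [insertion #3]
  Step 5: replace d->a
  Step 6: replace d->c
Total insertions: 3

3


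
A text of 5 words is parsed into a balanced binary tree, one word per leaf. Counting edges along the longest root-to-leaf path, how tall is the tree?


In a balanced binary tree with n leaves the deepest leaf is ceil(log2(n)) edges below the root.
log2(5) = 2.3219
ceil(2.3219) = 3
height (edges) = 3

3


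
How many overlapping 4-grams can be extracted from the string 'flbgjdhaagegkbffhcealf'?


String 'flbgjdhaagegkbffhcealf' has length L = 22.
Number of overlapping n-grams = L - n + 1
Substituting: 22 - 4 + 1 = 19

19


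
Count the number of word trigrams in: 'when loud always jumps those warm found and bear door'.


Word trigrams from [10] words:
  Trigram 1: (when loud always)
  Trigram 2: (loud always jumps)
  Trigram 3: (always jumps those)
  Trigram 4: (jumps those warm)
  Trigram 5: (those warm found)
  Trigram 6: (warm found and)
  Trigram 7: (found and bear)
  Trigram 8: (and bear door)
Total word trigrams: 10 - 2 = 8

8


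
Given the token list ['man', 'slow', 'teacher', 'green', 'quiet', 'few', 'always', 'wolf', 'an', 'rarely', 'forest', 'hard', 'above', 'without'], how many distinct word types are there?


Listing all tokens and tracking unique types:
  Token 1: 'man' -> NEW (unique so far: 1)
  Token 2: 'slow' -> NEW (unique so far: 2)
  Token 3: 'teacher' -> NEW (unique so far: 3)
  Token 4: 'green' -> NEW (unique so far: 4)
  Token 5: 'quiet' -> NEW (unique so far: 5)
  Token 6: 'few' -> NEW (unique so far: 6)
  Token 7: 'always' -> NEW (unique so far: 7)
  Token 8: 'wolf' -> NEW (unique so far: 8)
  Token 9: 'an' -> NEW (unique so far: 9)
  Token 10: 'rarely' -> NEW (unique so far: 10)
  Token 11: 'forest' -> NEW (unique so far: 11)
  Token 12: 'hard' -> NEW (unique so far: 12)
  Token 13: 'above' -> NEW (unique so far: 13)
  Token 14: 'without' -> NEW (unique so far: 14)
Unique types: ('above', 'always', 'an', 'few', 'forest', 'green', 'hard', 'man', 'quiet', 'rarely', 'slow', 'teacher', 'without', 'wolf')
Vocabulary size: 14

14


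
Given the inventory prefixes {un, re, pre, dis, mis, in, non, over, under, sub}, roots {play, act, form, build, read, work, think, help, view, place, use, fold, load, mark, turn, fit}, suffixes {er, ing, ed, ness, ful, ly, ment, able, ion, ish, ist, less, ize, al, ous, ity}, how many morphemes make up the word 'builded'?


Segmenting 'builded' against the inventory:
  'build' -> root (morpheme 1)
  'ed' -> suffix (morpheme 2)
Total morphemes: 2

2


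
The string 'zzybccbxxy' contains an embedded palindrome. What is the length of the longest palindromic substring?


Scanning 'zzybccbxxy' for palindromic substrings.
Substring at positions 3-6: 'bccb'.
Check: reverse('bccb') = 'bccb' -> palindrome confirmed.
Neighbouring characters ('y' / 'x') break symmetry, so it cannot extend further.
No longer palindromic substring exists; longest length = 4

4


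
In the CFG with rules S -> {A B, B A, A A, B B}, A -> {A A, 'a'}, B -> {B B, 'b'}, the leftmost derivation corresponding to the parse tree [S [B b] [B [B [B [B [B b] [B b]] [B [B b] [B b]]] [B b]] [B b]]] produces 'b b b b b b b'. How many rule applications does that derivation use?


Every bracketed nonterminal node [X ...] in the tree is produced by exactly one rule application.
Reading the tree off as a leftmost derivation:
  Step 1: S  =>  B B   (applied S -> B B)
  Step 2: B B  =>  b B   (applied B -> b)
  Step 3: b B  =>  b B B   (applied B -> B B)
  Step 4: b B B  =>  b B B B   (applied B -> B B)
  Step 5: b B B B  =>  b B B B B   (applied B -> B B)
  Step 6: b B B B B  =>  b B B B B B   (applied B -> B B)
  Step 7: b B B B B B  =>  b b B B B B   (applied B -> b)
  Step 8: b b B B B B  =>  b b b B B B   (applied B -> b)
  Step 9: b b b B B B  =>  b b b B B B B   (applied B -> B B)
  Step 10: b b b B B B B  =>  b b b b B B B   (applied B -> b)
  Step 11: b b b b B B B  =>  b b b b b B B   (applied B -> b)
  Step 12: b b b b b B B  =>  b b b b b b B   (applied B -> b)
  Step 13: b b b b b b B  =>  b b b b b b b   (applied B -> b)
Final yield: b b b b b b b
Total rewrite steps: 13

13


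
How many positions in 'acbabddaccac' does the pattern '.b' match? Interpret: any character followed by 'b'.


Pattern: .b means any character followed by 'b'.
Scanning 'acbabddaccac' position-by-position:
  Pos 0: window 'ac' -> no
  Pos 1: window 'cb' -> MATCH
  Pos 2: window 'ba' -> no
  Pos 3: window 'ab' -> MATCH
  Pos 4: window 'bd' -> no
  Pos 5: window 'dd' -> no
  Pos 6: window 'da' -> no
  Pos 7: window 'ac' -> no
  Pos 8: window 'cc' -> no
  Pos 9: window 'ca' -> no
  Pos 10: window 'ac' -> no
  Pos 11: window 'c' -> no
Total matches: 2

2


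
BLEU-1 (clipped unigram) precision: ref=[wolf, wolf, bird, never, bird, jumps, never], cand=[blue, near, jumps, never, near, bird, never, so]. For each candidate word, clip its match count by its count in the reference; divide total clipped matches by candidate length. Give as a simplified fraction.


Reference word counts: {'bird': 2, 'jumps': 1, 'never': 2, 'wolf': 2}
Checking each candidate word (with clipping):
  'blue' -> not in reference -> no match (matches: 0)
  'near' -> not in reference -> no match (matches: 0)
  'jumps' -> in reference (ref count 1, used 1/1) -> match (matches: 1)
  'never' -> in reference (ref count 2, used 1/2) -> match (matches: 2)
  'near' -> not in reference -> no match (matches: 2)
  'bird' -> in reference (ref count 2, used 1/2) -> match (matches: 3)
  'never' -> in reference (ref count 2, used 2/2) -> match (matches: 4)
  'so' -> not in reference -> no match (matches: 4)
Clipped matches: 4, Candidate length: 8
Precision = 4/8 = 1/2

1/2


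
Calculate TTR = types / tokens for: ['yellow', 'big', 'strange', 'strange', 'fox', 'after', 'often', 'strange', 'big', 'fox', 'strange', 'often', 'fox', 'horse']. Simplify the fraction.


Tokens: 14
Unique types: ('after', 'big', 'fox', 'horse', 'often', 'strange', 'yellow') = 7
TTR = 7/14
Simplify: divide both by 7 -> 1/2
TTR = 1/2

1/2


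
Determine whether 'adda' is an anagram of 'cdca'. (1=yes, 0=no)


Sort characters of 'adda': 'aadd'
Sort characters of 'cdca': 'accd'
Sorted forms differ -> they are NOT anagrams
Result: 0

0


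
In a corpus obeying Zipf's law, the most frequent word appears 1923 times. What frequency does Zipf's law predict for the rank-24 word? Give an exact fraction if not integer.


Zipf's law: freq(rank) = f1 / rank
f1 = 1923, rank = 24
freq = 1923 / 24
GCD(1923, 24) = 3
Simplified: 641/8

641/8


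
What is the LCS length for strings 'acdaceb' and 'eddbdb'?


DP table for LCS of 'acdaceb' and 'eddbdb':
       e  d  d  b  d  b
    0  0  0  0  0  0  0
  a 0  0  0  0  0  0  0
  c 0  0  0  0  0  0  0
  d 0  0  1  1  1  1  1
  a 0  0  1  1  1  1  1
  c 0  0  1  1  1  1  1
  e 0  1  1  1  1  1  1
  b 0  1  1  1  2  2  2
LCS: 'db'
LCS length = 2

2


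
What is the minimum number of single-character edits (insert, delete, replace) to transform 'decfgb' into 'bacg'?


Building DP table for s1='decfgb' (len 6) and s2='bacg' (len 4):
       b  a  c  g
    0  1  2  3  4
  d 1  1  2  3  4
  e 2  2  2  3  4
  c 3  3  3  2  3
  f 4  4  4  3  3
  g 5  5  5  4  3
  b 6  5  6  5  4
Edit distance = dp[6][4] = 4

4


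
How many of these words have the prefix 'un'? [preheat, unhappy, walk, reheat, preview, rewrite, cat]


Checking each word for prefix 'un':
  'preheat' -> no (count: 0)
  'unhappy' -> YES, starts with 'un' (count: 1)
  'walk' -> no (count: 1)
  'reheat' -> no (count: 1)
  'preview' -> no (count: 1)
  'rewrite' -> no (count: 1)
  'cat' -> no (count: 1)
Total with prefix 'un': 1

1


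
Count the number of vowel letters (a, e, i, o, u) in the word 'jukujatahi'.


Scanning each character of 'jukujatahi':
  Position 1: 'j' -> consonant (running count: 0)
  Position 2: 'u' -> vowel (running count: 1)
  Position 3: 'k' -> consonant (running count: 1)
  Position 4: 'u' -> vowel (running count: 2)
  Position 5: 'j' -> consonant (running count: 2)
  Position 6: 'a' -> vowel (running count: 3)
  Position 7: 't' -> consonant (running count: 3)
  Position 8: 'a' -> vowel (running count: 4)
  Position 9: 'h' -> consonant (running count: 4)
  Position 10: 'i' -> vowel (running count: 5)
Total vowels: 5

5


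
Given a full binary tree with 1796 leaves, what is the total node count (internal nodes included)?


Leaf nodes (terminals): 1796
Internal nodes = n - 1 = 1796 - 1 = 1795
Total = leaves + internal = 1796 + 1795 = 3591

3591


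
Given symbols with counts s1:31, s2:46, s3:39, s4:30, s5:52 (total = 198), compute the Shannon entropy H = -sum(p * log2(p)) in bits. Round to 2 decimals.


Computing entropy H = -sum(p_i * log2(p_i)):
  s1: p = 31/198 = 0.1566, -p*log2(p) = 0.4188
  s2: p = 46/198 = 0.2323, -p*log2(p) = 0.4892
  s3: p = 39/198 = 0.1970, -p*log2(p) = 0.4617
  s4: p = 30/198 = 0.1515, -p*log2(p) = 0.4125
  s5: p = 52/198 = 0.2626, -p*log2(p) = 0.5066
H = sum of terms = 2.2888
Rounded to 2 decimals: 2.29

2.29


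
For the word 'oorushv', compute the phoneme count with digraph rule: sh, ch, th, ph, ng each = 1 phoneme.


Parsing 'oorushv' greedily, digraphs first:
  'o' -> vowel phoneme (phonemes so far: 1)
  'o' -> vowel phoneme (phonemes so far: 2)
  'r' -> consonant phoneme (phonemes so far: 3)
  'u' -> vowel phoneme (phonemes so far: 4)
  'sh' -> digraph (1 consonant phoneme) (phonemes so far: 5)
  'v' -> consonant phoneme (phonemes so far: 6)
Total phonemes: 6

6


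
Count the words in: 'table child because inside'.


Counting words by splitting on spaces:
  Word 1: 'table'
  Word 2: 'child'
  Word 3: 'because'
  Word 4: 'inside'
Total words: 4

4


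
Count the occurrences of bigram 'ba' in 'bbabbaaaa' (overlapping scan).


Scanning 'bbabbaaaa' for bigram 'ba':
  Position 0: 'bb' -> no
  Position 1: 'ba' -> MATCH
  Position 2: 'ab' -> no
  Position 3: 'bb' -> no
  Position 4: 'ba' -> MATCH
  Position 5: 'aa' -> no
  Position 6: 'aa' -> no
  Position 7: 'aa' -> no
Total matches: 2

2


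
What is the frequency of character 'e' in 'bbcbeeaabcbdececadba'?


Scanning 'bbcbeeaabcbdececadba' for 'e':
  Position 4: 'e' -> MATCH (count: 1)
  Position 5: 'e' -> MATCH (count: 2)
  Position 12: 'e' -> MATCH (count: 3)
  Position 14: 'e' -> MATCH (count: 4)
Total occurrences of 'e': 4

4


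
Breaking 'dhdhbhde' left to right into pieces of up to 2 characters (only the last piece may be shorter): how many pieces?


'dhdhbhde' has 8 characters.
Chunking with max size 2:
  Chunk 1: 'dh' (positions 0-1)
  Chunk 2: 'dh' (positions 2-3)
  Chunk 3: 'bh' (positions 4-5)
  Chunk 4: 'de' (positions 6-7)
Total chunks: ceil(8 / 2) = 4

4


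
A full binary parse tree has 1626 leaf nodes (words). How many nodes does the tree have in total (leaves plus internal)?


Leaf nodes (terminals): 1626
Internal nodes = n - 1 = 1626 - 1 = 1625
Total = leaves + internal = 1626 + 1625 = 3251

3251


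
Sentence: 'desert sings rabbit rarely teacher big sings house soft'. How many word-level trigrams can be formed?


Word trigrams from [9] words:
  Trigram 1: (desert sings rabbit)
  Trigram 2: (sings rabbit rarely)
  Trigram 3: (rabbit rarely teacher)
  Trigram 4: (rarely teacher big)
  Trigram 5: (teacher big sings)
  Trigram 6: (big sings house)
  Trigram 7: (sings house soft)
Total word trigrams: 9 - 2 = 7

7


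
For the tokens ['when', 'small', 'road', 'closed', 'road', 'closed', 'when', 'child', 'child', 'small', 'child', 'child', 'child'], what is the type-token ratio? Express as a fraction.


Tokens: 13
Unique types: ('child', 'closed', 'road', 'small', 'when') = 5
TTR = 5/13
Already in lowest terms.

5/13


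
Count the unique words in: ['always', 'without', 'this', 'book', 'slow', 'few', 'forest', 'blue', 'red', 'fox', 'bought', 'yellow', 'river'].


Listing all tokens and tracking unique types:
  Token 1: 'always' -> NEW (unique so far: 1)
  Token 2: 'without' -> NEW (unique so far: 2)
  Token 3: 'this' -> NEW (unique so far: 3)
  Token 4: 'book' -> NEW (unique so far: 4)
  Token 5: 'slow' -> NEW (unique so far: 5)
  Token 6: 'few' -> NEW (unique so far: 6)
  Token 7: 'forest' -> NEW (unique so far: 7)
  Token 8: 'blue' -> NEW (unique so far: 8)
  Token 9: 'red' -> NEW (unique so far: 9)
  Token 10: 'fox' -> NEW (unique so far: 10)
  Token 11: 'bought' -> NEW (unique so far: 11)
  Token 12: 'yellow' -> NEW (unique so far: 12)
  Token 13: 'river' -> NEW (unique so far: 13)
Unique types: ('always', 'blue', 'book', 'bought', 'few', 'forest', 'fox', 'red', 'river', 'slow', 'this', 'without', 'yellow')
Vocabulary size: 13

13


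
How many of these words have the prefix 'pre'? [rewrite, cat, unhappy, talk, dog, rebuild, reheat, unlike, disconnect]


Checking each word for prefix 'pre':
  'rewrite' -> no (count: 0)
  'cat' -> no (count: 0)
  'unhappy' -> no (count: 0)
  'talk' -> no (count: 0)
  'dog' -> no (count: 0)
  'rebuild' -> no (count: 0)
  'reheat' -> no (count: 0)
  'unlike' -> no (count: 0)
  'disconnect' -> no (count: 0)
Total with prefix 'pre': 0

0


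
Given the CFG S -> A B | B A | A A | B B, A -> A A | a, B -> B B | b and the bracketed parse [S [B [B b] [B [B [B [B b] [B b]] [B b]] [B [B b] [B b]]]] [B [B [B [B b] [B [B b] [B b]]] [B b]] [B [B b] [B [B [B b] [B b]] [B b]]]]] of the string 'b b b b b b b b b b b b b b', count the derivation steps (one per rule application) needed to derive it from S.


Every bracketed nonterminal node [X ...] in the tree is produced by exactly one rule application.
Reading the tree off as a leftmost derivation:
  Step 1: S  =>  B B   (applied S -> B B)
  Step 2: B B  =>  B B B   (applied B -> B B)
  Step 3: B B B  =>  b B B   (applied B -> b)
  Step 4: b B B  =>  b B B B   (applied B -> B B)
  Step 5: b B B B  =>  b B B B B   (applied B -> B B)
  Step 6: b B B B B  =>  b B B B B B   (applied B -> B B)
  Step 7: b B B B B B  =>  b b B B B B   (applied B -> b)
  Step 8: b b B B B B  =>  b b b B B B   (applied B -> b)
  Step 9: b b b B B B  =>  b b b b B B   (applied B -> b)
  Step 10: b b b b B B  =>  b b b b B B B   (applied B -> B B)
  Step 11: b b b b B B B  =>  b b b b b B B   (applied B -> b)
  Step 12: b b b b b B B  =>  b b b b b b B   (applied B -> b)
  Step 13: b b b b b b B  =>  b b b b b b B B   (applied B -> B B)
  Step 14: b b b b b b B B  =>  b b b b b b B B B   (applied B -> B B)
  Step 15: b b b b b b B B B  =>  b b b b b b B B B B   (applied B -> B B)
  Step 16: b b b b b b B B B B  =>  b b b b b b b B B B   (applied B -> b)
  Step 17: b b b b b b b B B B  =>  b b b b b b b B B B B   (applied B -> B B)
  Step 18: b b b b b b b B B B B  =>  b b b b b b b b B B B   (applied B -> b)
  Step 19: b b b b b b b b B B B  =>  b b b b b b b b b B B   (applied B -> b)
  Step 20: b b b b b b b b b B B  =>  b b b b b b b b b b B   (applied B -> b)
  Step 21: b b b b b b b b b b B  =>  b b b b b b b b b b B B   (applied B -> B B)
  Step 22: b b b b b b b b b b B B  =>  b b b b b b b b b b b B   (applied B -> b)
  Step 23: b b b b b b b b b b b B  =>  b b b b b b b b b b b B B   (applied B -> B B)
  Step 24: b b b b b b b b b b b B B  =>  b b b b b b b b b b b B B B   (applied B -> B B)
  Step 25: b b b b b b b b b b b B B B  =>  b b b b b b b b b b b b B B   (applied B -> b)
  Step 26: b b b b b b b b b b b b B B  =>  b b b b b b b b b b b b b B   (applied B -> b)
  Step 27: b b b b b b b b b b b b b B  =>  b b b b b b b b b b b b b b   (applied B -> b)
Final yield: b b b b b b b b b b b b b b
Total rewrite steps: 27

27


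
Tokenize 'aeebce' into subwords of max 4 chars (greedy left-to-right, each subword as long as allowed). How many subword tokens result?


'aeebce' has 6 characters.
Chunking with max size 4:
  Chunk 1: 'aeeb' (positions 0-3)
  Chunk 2: 'ce' (positions 4-5)
Total chunks: ceil(6 / 4) = 2

2


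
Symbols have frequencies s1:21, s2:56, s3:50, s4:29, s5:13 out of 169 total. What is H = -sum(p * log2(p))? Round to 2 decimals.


Computing entropy H = -sum(p_i * log2(p_i)):
  s1: p = 21/169 = 0.1243, -p*log2(p) = 0.3738
  s2: p = 56/169 = 0.3314, -p*log2(p) = 0.5280
  s3: p = 50/169 = 0.2959, -p*log2(p) = 0.5198
  s4: p = 29/169 = 0.1716, -p*log2(p) = 0.4364
  s5: p = 13/169 = 0.0769, -p*log2(p) = 0.2846
H = sum of terms = 2.1426
Rounded to 2 decimals: 2.14

2.14


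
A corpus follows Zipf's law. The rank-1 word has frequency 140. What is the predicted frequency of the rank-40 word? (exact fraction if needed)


Zipf's law: freq(rank) = f1 / rank
f1 = 140, rank = 40
freq = 140 / 40
GCD(140, 40) = 20
Simplified: 7/2

7/2


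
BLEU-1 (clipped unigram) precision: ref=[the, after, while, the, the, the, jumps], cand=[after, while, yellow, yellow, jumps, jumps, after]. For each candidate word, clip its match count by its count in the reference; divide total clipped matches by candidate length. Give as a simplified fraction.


Reference word counts: {'after': 1, 'jumps': 1, 'the': 4, 'while': 1}
Checking each candidate word (with clipping):
  'after' -> in reference (ref count 1, used 1/1) -> match (matches: 1)
  'while' -> in reference (ref count 1, used 1/1) -> match (matches: 2)
  'yellow' -> not in reference -> no match (matches: 2)
  'yellow' -> not in reference -> no match (matches: 2)
  'jumps' -> in reference (ref count 1, used 1/1) -> match (matches: 3)
  'jumps' -> ref count 1 already used up (1/1) -> clipped, no match (matches: 3)
  'after' -> ref count 1 already used up (1/1) -> clipped, no match (matches: 3)
Clipped matches: 3, Candidate length: 7
Precision = 3/7

3/7


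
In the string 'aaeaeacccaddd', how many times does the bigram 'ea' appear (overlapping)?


Scanning 'aaeaeacccaddd' for bigram 'ea':
  Position 0: 'aa' -> no
  Position 1: 'ae' -> no
  Position 2: 'ea' -> MATCH
  Position 3: 'ae' -> no
  Position 4: 'ea' -> MATCH
  Position 5: 'ac' -> no
  Position 6: 'cc' -> no
  Position 7: 'cc' -> no
  Position 8: 'ca' -> no
  Position 9: 'ad' -> no
  Position 10: 'dd' -> no
  Position 11: 'dd' -> no
Total matches: 2

2


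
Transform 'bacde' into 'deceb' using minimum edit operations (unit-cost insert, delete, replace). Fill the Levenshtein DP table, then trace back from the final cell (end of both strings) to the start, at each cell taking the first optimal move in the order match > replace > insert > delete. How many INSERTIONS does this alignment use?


Edit distance = 4. Backtracking from cell (5, 5) with preference match > replace > insert > delete,
then listing the resulting alignment 'bacde' -> 'deceb' left to right:
  Step 1: replace b->d
  Step 2: replace a->e
  Step 3: keep 'c'
  Step 4: replace d->e
  Step 5: replace e->b
Total insertions: 0

0


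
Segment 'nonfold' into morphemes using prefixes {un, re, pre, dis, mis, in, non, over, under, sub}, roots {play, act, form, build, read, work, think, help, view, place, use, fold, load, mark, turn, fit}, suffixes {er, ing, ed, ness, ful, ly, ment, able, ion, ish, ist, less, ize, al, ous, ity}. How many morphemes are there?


Segmenting 'nonfold' against the inventory:
  'non' -> prefix (morpheme 1)
  'fold' -> root (morpheme 2)
Total morphemes: 2

2


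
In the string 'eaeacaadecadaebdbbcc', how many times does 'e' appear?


Scanning 'eaeacaadecadaebdbbcc' for 'e':
  Position 0: 'e' -> MATCH (count: 1)
  Position 2: 'e' -> MATCH (count: 2)
  Position 8: 'e' -> MATCH (count: 3)
  Position 13: 'e' -> MATCH (count: 4)
Total occurrences of 'e': 4

4


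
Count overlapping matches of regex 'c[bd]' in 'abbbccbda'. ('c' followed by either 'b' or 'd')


Pattern: c[bd] means 'c' followed by either 'b' or 'd'.
Scanning 'abbbccbda' position-by-position:
  Pos 0: window 'ab' -> no
  Pos 1: window 'bb' -> no
  Pos 2: window 'bb' -> no
  Pos 3: window 'bc' -> no
  Pos 4: window 'cc' -> no
  Pos 5: window 'cb' -> MATCH
  Pos 6: window 'bd' -> no
  Pos 7: window 'da' -> no
  Pos 8: window 'a' -> no
Total matches: 1

1


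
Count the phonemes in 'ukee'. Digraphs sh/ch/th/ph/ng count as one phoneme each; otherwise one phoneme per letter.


Parsing 'ukee' greedily, digraphs first:
  'u' -> vowel phoneme (phonemes so far: 1)
  'k' -> consonant phoneme (phonemes so far: 2)
  'e' -> vowel phoneme (phonemes so far: 3)
  'e' -> vowel phoneme (phonemes so far: 4)
Total phonemes: 4

4


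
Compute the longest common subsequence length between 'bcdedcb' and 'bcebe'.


DP table for LCS of 'bcdedcb' and 'bcebe':
       b  c  e  b  e
    0  0  0  0  0  0
  b 0  1  1  1  1  1
  c 0  1  2  2  2  2
  d 0  1  2  2  2  2
  e 0  1  2  3  3  3
  d 0  1  2  3  3  3
  c 0  1  2  3  3  3
  b 0  1  2  3  4  4
LCS: 'bceb'
LCS length = 4

4


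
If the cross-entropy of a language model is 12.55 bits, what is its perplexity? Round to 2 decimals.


Perplexity formula: PP = 2^H
H = 12.55
PP = 2^12.55
Decompose: 2^12.55 = 2^12 * 2^0.55
2^12 = 4096, 2^0.55 ~ 1.4640857
PP ~ 4096 * 1.4640857 = 5996.8950272
Rounded to 2 decimals: 5996.90

5996.90


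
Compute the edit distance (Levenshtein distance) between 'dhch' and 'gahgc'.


Building DP table for s1='dhch' (len 4) and s2='gahgc' (len 5):
       g  a  h  g  c
    0  1  2  3  4  5
  d 1  1  2  3  4  5
  h 2  2  2  2  3  4
  c 3  3  3  3  3  3
  h 4  4  4  3  4  4
Edit distance = dp[4][5] = 4

4


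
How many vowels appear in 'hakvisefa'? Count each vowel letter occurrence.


Scanning each character of 'hakvisefa':
  Position 1: 'h' -> consonant (running count: 0)
  Position 2: 'a' -> vowel (running count: 1)
  Position 3: 'k' -> consonant (running count: 1)
  Position 4: 'v' -> consonant (running count: 1)
  Position 5: 'i' -> vowel (running count: 2)
  Position 6: 's' -> consonant (running count: 2)
  Position 7: 'e' -> vowel (running count: 3)
  Position 8: 'f' -> consonant (running count: 3)
  Position 9: 'a' -> vowel (running count: 4)
Total vowels: 4

4
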